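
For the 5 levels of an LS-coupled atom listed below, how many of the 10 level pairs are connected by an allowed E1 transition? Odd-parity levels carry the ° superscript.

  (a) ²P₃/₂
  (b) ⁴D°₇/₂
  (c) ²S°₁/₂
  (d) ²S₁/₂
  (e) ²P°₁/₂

3

(a)–(b): forbidden (ΔS, ΔJ).
(a)–(c): allowed.
(a)–(d): forbidden (parity).
(a)–(e): allowed.
(b)–(c): forbidden (parity, ΔS, ΔL, ΔJ).
(b)–(d): forbidden (ΔS, ΔL, ΔJ).
(b)–(e): forbidden (parity, ΔS, ΔJ).
(c)–(d): forbidden (ΔL).
(c)–(e): forbidden (parity).
(d)–(e): allowed.
Allowed pairs: 3 of 10.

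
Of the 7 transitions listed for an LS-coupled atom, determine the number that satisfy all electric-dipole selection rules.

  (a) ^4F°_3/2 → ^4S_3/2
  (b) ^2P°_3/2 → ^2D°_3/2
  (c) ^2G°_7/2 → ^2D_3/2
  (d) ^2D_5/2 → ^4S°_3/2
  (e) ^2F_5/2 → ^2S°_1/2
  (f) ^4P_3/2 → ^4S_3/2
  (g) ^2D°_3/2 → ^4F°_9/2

(a) forbidden (ΔL fails)
(b) forbidden (parity fails)
(c) forbidden (ΔL, ΔJ fail)
(d) forbidden (ΔS, ΔL fail)
(e) forbidden (ΔL, ΔJ fail)
(f) forbidden (parity fails)
(g) forbidden (parity, ΔS, ΔJ fail)
Total allowed: 0 of 7.

0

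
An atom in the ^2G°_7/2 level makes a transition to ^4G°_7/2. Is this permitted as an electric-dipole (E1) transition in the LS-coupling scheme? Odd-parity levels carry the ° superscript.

Initial level: S=1/2, L=4, J=7/2, parity odd. Final level: S=3/2, L=4, J=7/2, parity odd.
Parity must change: odd → odd — violated.
ΔS = 0: S: 1/2 → 3/2 — violated.
ΔL = 0, ±1 (not L=0↔0): L: 4 → 4, ΔL = +0 — satisfied.
ΔJ = 0, ±1 (not J=0↔0): J: 7/2 → 7/2, ΔJ = +0 — satisfied.
Rule(s) violated: parity, ΔS.

forbidden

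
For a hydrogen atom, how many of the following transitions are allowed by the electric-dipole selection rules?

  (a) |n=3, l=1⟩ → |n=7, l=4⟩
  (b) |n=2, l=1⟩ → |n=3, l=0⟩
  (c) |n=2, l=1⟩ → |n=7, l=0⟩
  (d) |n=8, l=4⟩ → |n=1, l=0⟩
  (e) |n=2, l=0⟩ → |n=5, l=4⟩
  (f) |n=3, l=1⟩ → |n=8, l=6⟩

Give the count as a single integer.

2

(a) forbidden — Δl = +3 (E1 requires Δl = ±1)
(b) allowed
(c) allowed
(d) forbidden — Δl = -4 (E1 requires Δl = ±1)
(e) forbidden — Δl = +4 (E1 requires Δl = ±1)
(f) forbidden — Δl = +5 (E1 requires Δl = ±1)
Total allowed: 2 of 6.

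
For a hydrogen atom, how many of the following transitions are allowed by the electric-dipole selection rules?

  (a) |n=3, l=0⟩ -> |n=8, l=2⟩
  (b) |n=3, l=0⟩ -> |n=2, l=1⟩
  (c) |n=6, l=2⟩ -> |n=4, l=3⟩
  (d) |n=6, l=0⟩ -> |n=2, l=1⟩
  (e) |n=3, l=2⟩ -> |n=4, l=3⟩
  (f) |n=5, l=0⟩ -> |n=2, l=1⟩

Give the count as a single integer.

(a) forbidden — Δl = +2 (E1 requires Δl = ±1)
(b) allowed
(c) allowed
(d) allowed
(e) allowed
(f) allowed
Total allowed: 5 of 6.

5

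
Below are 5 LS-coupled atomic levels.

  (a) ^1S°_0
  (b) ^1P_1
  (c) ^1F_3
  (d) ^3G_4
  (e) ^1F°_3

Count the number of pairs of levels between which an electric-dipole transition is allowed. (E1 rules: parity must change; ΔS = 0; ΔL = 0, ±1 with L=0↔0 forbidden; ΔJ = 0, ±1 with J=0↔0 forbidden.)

2

(a)–(b): allowed.
(a)–(c): forbidden (ΔL, ΔJ).
(a)–(d): forbidden (ΔS, ΔL, ΔJ).
(a)–(e): forbidden (parity, ΔL, ΔJ).
(b)–(c): forbidden (parity, ΔL, ΔJ).
(b)–(d): forbidden (parity, ΔS, ΔL, ΔJ).
(b)–(e): forbidden (ΔL, ΔJ).
(c)–(d): forbidden (parity, ΔS).
(c)–(e): allowed.
(d)–(e): forbidden (ΔS).
Allowed pairs: 2 of 10.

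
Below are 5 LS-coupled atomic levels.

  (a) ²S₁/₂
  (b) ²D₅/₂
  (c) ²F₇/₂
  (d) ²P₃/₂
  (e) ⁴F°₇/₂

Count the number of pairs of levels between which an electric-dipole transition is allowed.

(a)–(b): forbidden (parity, ΔL, ΔJ).
(a)–(c): forbidden (parity, ΔL, ΔJ).
(a)–(d): forbidden (parity).
(a)–(e): forbidden (ΔS, ΔL, ΔJ).
(b)–(c): forbidden (parity).
(b)–(d): forbidden (parity).
(b)–(e): forbidden (ΔS).
(c)–(d): forbidden (parity, ΔL, ΔJ).
(c)–(e): forbidden (ΔS).
(d)–(e): forbidden (ΔS, ΔL, ΔJ).
Allowed pairs: 0 of 10.

0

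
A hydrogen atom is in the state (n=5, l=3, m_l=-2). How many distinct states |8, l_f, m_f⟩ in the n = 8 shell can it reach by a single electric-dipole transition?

5

E1 requires Δl = ±1, so l_f ∈ {2, 4}; with 0 ≤ l_f ≤ n_f−1 = 7, the allowed l_f values are {2, 4}.
For l_f = 2: m_f ∈ {m_i−1, m_i, m_i+1} ∩ [−2, 2] = {-2, -1} → 2 states.
For l_f = 4: m_f ∈ {m_i−1, m_i, m_i+1} ∩ [−4, 4] = {-3, -2, -1} → 3 states.
Total: 5.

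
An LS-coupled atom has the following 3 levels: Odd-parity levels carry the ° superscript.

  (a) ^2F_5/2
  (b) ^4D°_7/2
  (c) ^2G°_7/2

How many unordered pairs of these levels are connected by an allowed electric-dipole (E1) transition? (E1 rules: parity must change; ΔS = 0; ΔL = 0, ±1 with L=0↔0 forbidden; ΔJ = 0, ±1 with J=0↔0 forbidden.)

(a)–(b): forbidden (ΔS).
(a)–(c): allowed.
(b)–(c): forbidden (parity, ΔS, ΔL).
Allowed pairs: 1 of 3.

1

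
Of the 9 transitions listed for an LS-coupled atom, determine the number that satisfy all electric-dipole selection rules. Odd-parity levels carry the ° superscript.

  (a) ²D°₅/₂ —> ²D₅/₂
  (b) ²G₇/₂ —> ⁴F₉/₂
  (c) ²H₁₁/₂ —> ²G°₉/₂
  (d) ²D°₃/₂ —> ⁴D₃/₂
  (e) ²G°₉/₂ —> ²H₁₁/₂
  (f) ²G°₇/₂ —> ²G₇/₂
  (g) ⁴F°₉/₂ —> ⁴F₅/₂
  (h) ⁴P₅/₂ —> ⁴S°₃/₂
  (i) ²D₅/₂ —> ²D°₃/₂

6

(a) allowed
(b) forbidden (parity, ΔS fail)
(c) allowed
(d) forbidden (ΔS fails)
(e) allowed
(f) allowed
(g) forbidden (ΔJ fails)
(h) allowed
(i) allowed
Total allowed: 6 of 9.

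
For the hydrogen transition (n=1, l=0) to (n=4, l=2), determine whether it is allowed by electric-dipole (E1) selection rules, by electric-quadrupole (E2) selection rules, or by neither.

Δl = 2 − 0 = +2; l_i + l_f = 2.
E1 (Δl = ±1): not satisfied.
E2 (Δl = 0,±2, l_i+l_f ≥ 2): satisfied.

E2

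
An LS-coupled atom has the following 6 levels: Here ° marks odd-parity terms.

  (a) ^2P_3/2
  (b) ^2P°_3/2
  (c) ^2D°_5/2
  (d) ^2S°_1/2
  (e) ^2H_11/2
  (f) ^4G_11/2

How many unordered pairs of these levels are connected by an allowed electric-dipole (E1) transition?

(a)–(b): allowed.
(a)–(c): allowed.
(a)–(d): allowed.
(a)–(e): forbidden (parity, ΔL, ΔJ).
(a)–(f): forbidden (parity, ΔS, ΔL, ΔJ).
(b)–(c): forbidden (parity).
(b)–(d): forbidden (parity).
(b)–(e): forbidden (ΔL, ΔJ).
(b)–(f): forbidden (ΔS, ΔL, ΔJ).
(c)–(d): forbidden (parity, ΔL, ΔJ).
(c)–(e): forbidden (ΔL, ΔJ).
(c)–(f): forbidden (ΔS, ΔL, ΔJ).
(d)–(e): forbidden (ΔL, ΔJ).
(d)–(f): forbidden (ΔS, ΔL, ΔJ).
(e)–(f): forbidden (parity, ΔS).
Allowed pairs: 3 of 15.

3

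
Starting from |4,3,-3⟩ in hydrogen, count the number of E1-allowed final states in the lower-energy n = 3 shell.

E1 requires Δl = ±1, so l_f ∈ {2, 4}; with 0 ≤ l_f ≤ n_f−1 = 2, the allowed l_f values are {2}.
For l_f = 2: m_f ∈ {m_i−1, m_i, m_i+1} ∩ [−2, 2] = {-2} → 1 state.
Total: 1.

1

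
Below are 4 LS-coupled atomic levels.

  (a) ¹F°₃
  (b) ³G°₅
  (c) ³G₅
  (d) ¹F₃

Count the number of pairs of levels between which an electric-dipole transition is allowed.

2

(a)–(b): forbidden (parity, ΔS, ΔJ).
(a)–(c): forbidden (ΔS, ΔJ).
(a)–(d): allowed.
(b)–(c): allowed.
(b)–(d): forbidden (ΔS, ΔJ).
(c)–(d): forbidden (parity, ΔS, ΔJ).
Allowed pairs: 2 of 6.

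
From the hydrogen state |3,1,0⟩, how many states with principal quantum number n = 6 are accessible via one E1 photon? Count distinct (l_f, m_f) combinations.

E1 requires Δl = ±1, so l_f ∈ {0, 2}; with 0 ≤ l_f ≤ n_f−1 = 5, the allowed l_f values are {0, 2}.
For l_f = 0: m_f ∈ {m_i−1, m_i, m_i+1} ∩ [−0, 0] = {0} → 1 state.
For l_f = 2: m_f ∈ {m_i−1, m_i, m_i+1} ∩ [−2, 2] = {-1, 0, 1} → 3 states.
Total: 4.

4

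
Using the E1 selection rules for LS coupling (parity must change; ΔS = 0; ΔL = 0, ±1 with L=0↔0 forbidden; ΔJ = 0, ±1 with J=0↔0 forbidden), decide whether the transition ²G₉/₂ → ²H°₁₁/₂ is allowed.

allowed

Reading off the term symbols: S 1/2→1/2, L 4→5, J 9/2→11/2, parity even→odd.
Parity must change: even → odd — ✓.
ΔJ = 0, ±1 (not J=0↔0): J: 9/2 → 11/2, ΔJ = +1 — ✓.
ΔL = 0, ±1 (not L=0↔0): L: 4 → 5, ΔL = +1 — ✓.
ΔS = 0: S: 1/2 → 1/2 — ✓.
All four E1 rules are satisfied.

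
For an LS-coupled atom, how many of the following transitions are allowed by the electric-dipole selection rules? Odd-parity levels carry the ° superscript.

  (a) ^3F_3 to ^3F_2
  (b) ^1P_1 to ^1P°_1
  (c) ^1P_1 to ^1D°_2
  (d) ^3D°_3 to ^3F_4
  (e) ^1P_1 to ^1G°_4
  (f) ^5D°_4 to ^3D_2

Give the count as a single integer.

3

(a) forbidden (parity fails)
(b) allowed
(c) allowed
(d) allowed
(e) forbidden (ΔL, ΔJ fail)
(f) forbidden (ΔS, ΔJ fail)
Total allowed: 3 of 6.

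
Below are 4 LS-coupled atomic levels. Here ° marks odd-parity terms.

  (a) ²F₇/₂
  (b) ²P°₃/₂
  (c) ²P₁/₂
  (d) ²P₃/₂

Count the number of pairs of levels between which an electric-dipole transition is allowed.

2

(a)–(b): forbidden (ΔL, ΔJ).
(a)–(c): forbidden (parity, ΔL, ΔJ).
(a)–(d): forbidden (parity, ΔL, ΔJ).
(b)–(c): allowed.
(b)–(d): allowed.
(c)–(d): forbidden (parity).
Allowed pairs: 2 of 6.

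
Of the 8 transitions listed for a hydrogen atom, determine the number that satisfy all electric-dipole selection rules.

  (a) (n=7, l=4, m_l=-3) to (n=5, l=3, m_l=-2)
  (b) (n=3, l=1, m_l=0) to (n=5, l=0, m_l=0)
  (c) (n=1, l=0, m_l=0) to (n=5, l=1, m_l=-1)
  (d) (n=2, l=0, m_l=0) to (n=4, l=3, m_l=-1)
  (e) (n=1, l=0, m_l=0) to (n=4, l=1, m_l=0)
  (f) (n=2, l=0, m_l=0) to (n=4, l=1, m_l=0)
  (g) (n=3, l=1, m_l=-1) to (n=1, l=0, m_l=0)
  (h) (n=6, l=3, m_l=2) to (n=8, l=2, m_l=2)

7

(a) allowed
(b) allowed
(c) allowed
(d) forbidden — Δl = +3 (E1 requires Δl = ±1)
(e) allowed
(f) allowed
(g) allowed
(h) allowed
Total allowed: 7 of 8.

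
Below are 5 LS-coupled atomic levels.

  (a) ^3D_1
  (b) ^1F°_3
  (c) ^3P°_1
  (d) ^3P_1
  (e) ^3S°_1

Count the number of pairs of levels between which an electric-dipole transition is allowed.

3

(a)–(b): forbidden (ΔS, ΔJ).
(a)–(c): allowed.
(a)–(d): forbidden (parity).
(a)–(e): forbidden (ΔL).
(b)–(c): forbidden (parity, ΔS, ΔL, ΔJ).
(b)–(d): forbidden (ΔS, ΔL, ΔJ).
(b)–(e): forbidden (parity, ΔS, ΔL, ΔJ).
(c)–(d): allowed.
(c)–(e): forbidden (parity).
(d)–(e): allowed.
Allowed pairs: 3 of 10.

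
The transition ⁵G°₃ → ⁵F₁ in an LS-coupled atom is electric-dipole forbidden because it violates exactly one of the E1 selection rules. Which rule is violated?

Parity must change: odd → even — ok.
ΔJ = 0, ±1 (not J=0↔0): J: 3 → 1, ΔJ = -2 — fails.
ΔL = 0, ±1 (not L=0↔0): L: 4 → 3, ΔL = -1 — ok.
ΔS = 0: S: 2 → 2 — ok.

the ΔJ = 0, ±1 rule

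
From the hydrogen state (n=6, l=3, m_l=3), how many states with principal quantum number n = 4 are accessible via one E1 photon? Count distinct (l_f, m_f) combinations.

E1 requires Δl = ±1, so l_f ∈ {2, 4}; with 0 ≤ l_f ≤ n_f−1 = 3, the allowed l_f values are {2}.
For l_f = 2: m_f ∈ {m_i−1, m_i, m_i+1} ∩ [−2, 2] = {2} → 1 state.
Total: 1.

1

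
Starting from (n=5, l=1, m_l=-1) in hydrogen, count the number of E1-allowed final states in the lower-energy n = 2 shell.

1

E1 requires Δl = ±1, so l_f ∈ {0, 2}; with 0 ≤ l_f ≤ n_f−1 = 1, the allowed l_f values are {0}.
For l_f = 0: m_f ∈ {m_i−1, m_i, m_i+1} ∩ [−0, 0] = {0} → 1 state.
Total: 1.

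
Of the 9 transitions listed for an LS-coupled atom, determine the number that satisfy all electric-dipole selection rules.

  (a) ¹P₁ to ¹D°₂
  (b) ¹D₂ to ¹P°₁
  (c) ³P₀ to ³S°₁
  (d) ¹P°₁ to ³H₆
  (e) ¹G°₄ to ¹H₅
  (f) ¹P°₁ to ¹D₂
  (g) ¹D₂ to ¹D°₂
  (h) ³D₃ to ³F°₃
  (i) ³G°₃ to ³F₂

8

(a) allowed
(b) allowed
(c) allowed
(d) forbidden (ΔS, ΔL, ΔJ fail)
(e) allowed
(f) allowed
(g) allowed
(h) allowed
(i) allowed
Total allowed: 8 of 9.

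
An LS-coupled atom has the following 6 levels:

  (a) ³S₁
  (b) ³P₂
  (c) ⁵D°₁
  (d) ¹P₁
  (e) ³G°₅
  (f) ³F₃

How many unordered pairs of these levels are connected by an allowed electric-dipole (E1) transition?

(a)–(b): forbidden (parity).
(a)–(c): forbidden (ΔS, ΔL).
(a)–(d): forbidden (parity, ΔS).
(a)–(e): forbidden (ΔL, ΔJ).
(a)–(f): forbidden (parity, ΔL, ΔJ).
(b)–(c): forbidden (ΔS).
(b)–(d): forbidden (parity, ΔS).
(b)–(e): forbidden (ΔL, ΔJ).
(b)–(f): forbidden (parity, ΔL).
(c)–(d): forbidden (ΔS).
(c)–(e): forbidden (parity, ΔS, ΔL, ΔJ).
(c)–(f): forbidden (ΔS, ΔJ).
(d)–(e): forbidden (ΔS, ΔL, ΔJ).
(d)–(f): forbidden (parity, ΔS, ΔL, ΔJ).
(e)–(f): forbidden (ΔJ).
Allowed pairs: 0 of 15.

0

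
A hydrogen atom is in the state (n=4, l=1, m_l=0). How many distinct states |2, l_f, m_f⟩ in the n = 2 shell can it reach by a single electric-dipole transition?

E1 requires Δl = ±1, so l_f ∈ {0, 2}; with 0 ≤ l_f ≤ n_f−1 = 1, the allowed l_f values are {0}.
For l_f = 0: m_f ∈ {m_i−1, m_i, m_i+1} ∩ [−0, 0] = {0} → 1 state.
Total: 1.

1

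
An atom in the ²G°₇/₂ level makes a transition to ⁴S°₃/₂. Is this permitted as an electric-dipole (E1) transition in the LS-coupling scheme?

Initial level: S=1/2, L=4, J=7/2, parity odd. Final level: S=3/2, L=0, J=3/2, parity odd.
Parity must change: odd → odd — fails.
ΔS = 0: S: 1/2 → 3/2 — fails.
ΔL = 0, ±1 (not L=0↔0): L: 4 → 0, ΔL = -4 — fails.
ΔJ = 0, ±1 (not J=0↔0): J: 7/2 → 3/2, ΔJ = -2 — fails.
Rule(s) violated: parity, ΔS, ΔL, ΔJ.

forbidden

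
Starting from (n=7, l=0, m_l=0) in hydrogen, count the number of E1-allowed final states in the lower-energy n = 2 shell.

E1 requires Δl = ±1, so l_f ∈ {-1, 1}; with 0 ≤ l_f ≤ n_f−1 = 1, the allowed l_f values are {1}.
For l_f = 1: m_f ∈ {m_i−1, m_i, m_i+1} ∩ [−1, 1] = {-1, 0, 1} → 3 states.
Total: 3.

3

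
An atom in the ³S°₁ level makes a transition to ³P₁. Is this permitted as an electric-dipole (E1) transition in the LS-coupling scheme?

Initial level: S=1, L=0, J=1, parity odd. Final level: S=1, L=1, J=1, parity even.
Parity must change: odd → even — ok.
ΔS = 0: S: 1 → 1 — ok.
ΔL = 0, ±1 (not L=0↔0): L: 0 → 1, ΔL = +1 — ok.
ΔJ = 0, ±1 (not J=0↔0): J: 1 → 1, ΔJ = +0 — ok.
All four E1 rules are satisfied.

allowed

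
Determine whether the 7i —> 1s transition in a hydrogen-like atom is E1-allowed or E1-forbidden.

Δl = 0 − 6 = -6; the E1 rule Δl = ±1 is violated.
The transition is electric-dipole forbidden.

forbidden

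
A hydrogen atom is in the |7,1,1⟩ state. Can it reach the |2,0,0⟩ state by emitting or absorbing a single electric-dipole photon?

allowed

l: 1 → 0 (Δl = -1). Δl = ±1 passes.
m_l: 1 → 0 (Δm_l = -1). |Δm_l| ≤ 1 passes.
All E1 selection rules are satisfied.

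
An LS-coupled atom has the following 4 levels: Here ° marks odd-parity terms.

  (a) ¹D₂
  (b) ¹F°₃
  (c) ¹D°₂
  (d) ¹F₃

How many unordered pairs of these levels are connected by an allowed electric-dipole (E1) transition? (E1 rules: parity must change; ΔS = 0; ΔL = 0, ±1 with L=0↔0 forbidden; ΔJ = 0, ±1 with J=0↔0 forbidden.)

4

(a)–(b): allowed.
(a)–(c): allowed.
(a)–(d): forbidden (parity).
(b)–(c): forbidden (parity).
(b)–(d): allowed.
(c)–(d): allowed.
Allowed pairs: 4 of 6.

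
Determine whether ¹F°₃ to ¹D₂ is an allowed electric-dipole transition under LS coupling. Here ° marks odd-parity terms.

allowed

Parity must change: odd → even — ✓.
ΔS = 0: S: 0 → 0 — ✓.
ΔL = 0, ±1 (not L=0↔0): L: 3 → 2, ΔL = -1 — ✓.
ΔJ = 0, ±1 (not J=0↔0): J: 3 → 2, ΔJ = -1 — ✓.
All four E1 rules are satisfied.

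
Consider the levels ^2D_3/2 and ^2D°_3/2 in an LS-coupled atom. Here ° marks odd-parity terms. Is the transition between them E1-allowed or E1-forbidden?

allowed

Reading off the term symbols: S 1/2→1/2, L 2→2, J 3/2→3/2, parity even→odd.
Parity must change: even → odd — ok.
ΔS = 0: S: 1/2 → 1/2 — ok.
ΔL = 0, ±1 (not L=0↔0): L: 2 → 2, ΔL = +0 — ok.
ΔJ = 0, ±1 (not J=0↔0): J: 3/2 → 3/2, ΔJ = +0 — ok.
All four E1 rules are satisfied.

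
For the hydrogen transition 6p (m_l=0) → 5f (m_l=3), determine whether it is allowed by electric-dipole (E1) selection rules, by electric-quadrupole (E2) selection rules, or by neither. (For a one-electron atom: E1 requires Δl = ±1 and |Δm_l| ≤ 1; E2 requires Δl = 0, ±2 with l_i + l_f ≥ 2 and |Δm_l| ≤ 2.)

Δl = 3 − 1 = +2; l_i + l_f = 4.
Δm_l = +3.
E1 (Δl = ±1, |Δm_l| ≤ 1): not satisfied.
E2 (Δl = 0,±2, l_i+l_f ≥ 2, |Δm_l| ≤ 2): not satisfied.

neither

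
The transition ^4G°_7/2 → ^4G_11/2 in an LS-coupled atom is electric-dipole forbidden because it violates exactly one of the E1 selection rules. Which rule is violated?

Initial level: S=3/2, L=4, J=7/2, parity odd. Final level: S=3/2, L=4, J=11/2, parity even.
ΔL = 0, ±1 (not L=0↔0): L: 4 → 4, ΔL = +0 — satisfied.
Parity must change: odd → even — satisfied.
ΔS = 0: S: 3/2 → 3/2 — satisfied.
ΔJ = 0, ±1 (not J=0↔0): J: 7/2 → 11/2, ΔJ = +2 — violated.

the ΔJ = 0, ±1 rule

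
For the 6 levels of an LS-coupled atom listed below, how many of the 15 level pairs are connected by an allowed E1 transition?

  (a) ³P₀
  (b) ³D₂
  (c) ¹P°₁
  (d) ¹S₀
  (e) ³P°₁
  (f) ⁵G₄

3

(a)–(b): forbidden (parity, ΔJ).
(a)–(c): forbidden (ΔS).
(a)–(d): forbidden (parity, ΔS, ΔJ).
(a)–(e): allowed.
(a)–(f): forbidden (parity, ΔS, ΔL, ΔJ).
(b)–(c): forbidden (ΔS).
(b)–(d): forbidden (parity, ΔS, ΔL, ΔJ).
(b)–(e): allowed.
(b)–(f): forbidden (parity, ΔS, ΔL, ΔJ).
(c)–(d): allowed.
(c)–(e): forbidden (parity, ΔS).
(c)–(f): forbidden (ΔS, ΔL, ΔJ).
(d)–(e): forbidden (ΔS).
(d)–(f): forbidden (parity, ΔS, ΔL, ΔJ).
(e)–(f): forbidden (ΔS, ΔL, ΔJ).
Allowed pairs: 3 of 15.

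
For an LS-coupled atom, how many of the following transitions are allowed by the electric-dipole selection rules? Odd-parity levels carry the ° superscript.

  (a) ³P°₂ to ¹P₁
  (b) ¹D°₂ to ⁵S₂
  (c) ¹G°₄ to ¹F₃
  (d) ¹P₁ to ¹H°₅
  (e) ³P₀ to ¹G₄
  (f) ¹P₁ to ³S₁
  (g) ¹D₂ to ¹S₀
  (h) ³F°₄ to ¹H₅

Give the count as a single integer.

1

(a) forbidden (ΔS fails)
(b) forbidden (ΔS, ΔL fail)
(c) allowed
(d) forbidden (ΔL, ΔJ fail)
(e) forbidden (parity, ΔS, ΔL, ΔJ fail)
(f) forbidden (parity, ΔS fail)
(g) forbidden (parity, ΔL, ΔJ fail)
(h) forbidden (ΔS, ΔL fail)
Total allowed: 1 of 8.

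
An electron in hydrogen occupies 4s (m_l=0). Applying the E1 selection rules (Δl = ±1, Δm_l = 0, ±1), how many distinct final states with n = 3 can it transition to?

E1 requires Δl = ±1, so l_f ∈ {-1, 1}; with 0 ≤ l_f ≤ n_f−1 = 2, the allowed l_f values are {1}.
For l_f = 1: m_f ∈ {m_i−1, m_i, m_i+1} ∩ [−1, 1] = {-1, 0, 1} → 3 states.
Total: 3.

3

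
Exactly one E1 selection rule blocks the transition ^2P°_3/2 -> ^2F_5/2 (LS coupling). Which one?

the ΔL = 0, ±1 rule

Reading off the term symbols: S 1/2→1/2, L 1→3, J 3/2→5/2, parity odd→even.
Parity must change: odd → even — ✓.
ΔS = 0: S: 1/2 → 1/2 — ✓.
ΔL = 0, ±1 (not L=0↔0): L: 1 → 3, ΔL = +2 — ✗.
ΔJ = 0, ±1 (not J=0↔0): J: 3/2 → 5/2, ΔJ = +1 — ✓.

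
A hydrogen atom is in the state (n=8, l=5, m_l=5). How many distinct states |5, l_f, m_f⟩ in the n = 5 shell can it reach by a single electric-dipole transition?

1

E1 requires Δl = ±1, so l_f ∈ {4, 6}; with 0 ≤ l_f ≤ n_f−1 = 4, the allowed l_f values are {4}.
For l_f = 4: m_f ∈ {m_i−1, m_i, m_i+1} ∩ [−4, 4] = {4} → 1 state.
Total: 1.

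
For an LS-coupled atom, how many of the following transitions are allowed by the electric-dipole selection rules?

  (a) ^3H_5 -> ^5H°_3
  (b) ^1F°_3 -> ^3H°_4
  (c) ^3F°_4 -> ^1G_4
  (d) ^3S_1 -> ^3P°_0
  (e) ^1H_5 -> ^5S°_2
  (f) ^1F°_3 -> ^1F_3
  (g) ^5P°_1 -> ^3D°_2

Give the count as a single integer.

(a) forbidden (ΔS, ΔJ fail)
(b) forbidden (parity, ΔS, ΔL fail)
(c) forbidden (ΔS fails)
(d) allowed
(e) forbidden (ΔS, ΔL, ΔJ fail)
(f) allowed
(g) forbidden (parity, ΔS fail)
Total allowed: 2 of 7.

2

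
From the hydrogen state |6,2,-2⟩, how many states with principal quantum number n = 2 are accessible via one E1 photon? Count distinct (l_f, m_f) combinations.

1

E1 requires Δl = ±1, so l_f ∈ {1, 3}; with 0 ≤ l_f ≤ n_f−1 = 1, the allowed l_f values are {1}.
For l_f = 1: m_f ∈ {m_i−1, m_i, m_i+1} ∩ [−1, 1] = {-1} → 1 state.
Total: 1.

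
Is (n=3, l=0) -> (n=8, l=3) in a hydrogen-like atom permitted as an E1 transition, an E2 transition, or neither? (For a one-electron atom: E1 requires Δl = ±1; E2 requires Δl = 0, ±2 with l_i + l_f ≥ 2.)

neither

Δl = 3 − 0 = +3; l_i + l_f = 3.
E1 (Δl = ±1): not satisfied.
E2 (Δl = 0,±2, l_i+l_f ≥ 2): not satisfied.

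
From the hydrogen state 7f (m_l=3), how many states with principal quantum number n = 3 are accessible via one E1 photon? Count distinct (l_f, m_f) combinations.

1

E1 requires Δl = ±1, so l_f ∈ {2, 4}; with 0 ≤ l_f ≤ n_f−1 = 2, the allowed l_f values are {2}.
For l_f = 2: m_f ∈ {m_i−1, m_i, m_i+1} ∩ [−2, 2] = {2} → 1 state.
Total: 1.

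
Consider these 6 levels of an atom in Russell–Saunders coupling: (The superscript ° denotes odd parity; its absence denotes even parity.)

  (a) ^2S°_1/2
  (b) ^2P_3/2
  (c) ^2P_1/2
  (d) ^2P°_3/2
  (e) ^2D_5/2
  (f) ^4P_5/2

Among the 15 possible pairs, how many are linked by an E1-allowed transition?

(a)–(b): allowed.
(a)–(c): allowed.
(a)–(d): forbidden (parity).
(a)–(e): forbidden (ΔL, ΔJ).
(a)–(f): forbidden (ΔS, ΔJ).
(b)–(c): forbidden (parity).
(b)–(d): allowed.
(b)–(e): forbidden (parity).
(b)–(f): forbidden (parity, ΔS).
(c)–(d): allowed.
(c)–(e): forbidden (parity, ΔJ).
(c)–(f): forbidden (parity, ΔS, ΔJ).
(d)–(e): allowed.
(d)–(f): forbidden (ΔS).
(e)–(f): forbidden (parity, ΔS).
Allowed pairs: 5 of 15.

5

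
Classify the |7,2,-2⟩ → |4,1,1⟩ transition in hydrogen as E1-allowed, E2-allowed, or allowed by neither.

neither

Δl = 1 − 2 = -1; l_i + l_f = 3.
Δm_l = +3.
E1 (Δl = ±1, |Δm_l| ≤ 1): not satisfied.
E2 (Δl = 0,±2, l_i+l_f ≥ 2, |Δm_l| ≤ 2): not satisfied.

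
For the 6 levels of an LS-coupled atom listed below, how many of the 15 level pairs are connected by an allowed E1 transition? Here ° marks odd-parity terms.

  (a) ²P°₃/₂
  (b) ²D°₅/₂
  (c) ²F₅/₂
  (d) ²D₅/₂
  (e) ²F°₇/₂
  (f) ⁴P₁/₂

(a)–(b): forbidden (parity).
(a)–(c): forbidden (ΔL).
(a)–(d): allowed.
(a)–(e): forbidden (parity, ΔL, ΔJ).
(a)–(f): forbidden (ΔS).
(b)–(c): allowed.
(b)–(d): allowed.
(b)–(e): forbidden (parity).
(b)–(f): forbidden (ΔS, ΔJ).
(c)–(d): forbidden (parity).
(c)–(e): allowed.
(c)–(f): forbidden (parity, ΔS, ΔL, ΔJ).
(d)–(e): allowed.
(d)–(f): forbidden (parity, ΔS, ΔJ).
(e)–(f): forbidden (ΔS, ΔL, ΔJ).
Allowed pairs: 5 of 15.

5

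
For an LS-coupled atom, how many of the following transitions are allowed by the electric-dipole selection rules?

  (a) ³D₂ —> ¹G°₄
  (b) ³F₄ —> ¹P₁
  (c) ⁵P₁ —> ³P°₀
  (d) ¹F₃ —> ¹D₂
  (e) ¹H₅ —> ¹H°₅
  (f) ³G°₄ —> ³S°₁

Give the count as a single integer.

(a) forbidden (ΔS, ΔL, ΔJ fail)
(b) forbidden (parity, ΔS, ΔL, ΔJ fail)
(c) forbidden (ΔS fails)
(d) forbidden (parity fails)
(e) allowed
(f) forbidden (parity, ΔL, ΔJ fail)
Total allowed: 1 of 6.

1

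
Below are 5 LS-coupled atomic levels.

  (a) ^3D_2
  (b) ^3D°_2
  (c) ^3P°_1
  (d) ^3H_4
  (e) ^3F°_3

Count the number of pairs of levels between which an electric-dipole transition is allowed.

3

(a)–(b): allowed.
(a)–(c): allowed.
(a)–(d): forbidden (parity, ΔL, ΔJ).
(a)–(e): allowed.
(b)–(c): forbidden (parity).
(b)–(d): forbidden (ΔL, ΔJ).
(b)–(e): forbidden (parity).
(c)–(d): forbidden (ΔL, ΔJ).
(c)–(e): forbidden (parity, ΔL, ΔJ).
(d)–(e): forbidden (ΔL).
Allowed pairs: 3 of 10.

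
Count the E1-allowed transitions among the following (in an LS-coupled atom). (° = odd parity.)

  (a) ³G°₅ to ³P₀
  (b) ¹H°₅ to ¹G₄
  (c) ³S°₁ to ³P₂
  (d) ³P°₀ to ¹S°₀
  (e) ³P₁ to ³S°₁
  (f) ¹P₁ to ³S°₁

3

(a) forbidden (ΔL, ΔJ fail)
(b) allowed
(c) allowed
(d) forbidden (parity, ΔS, ΔJ fail)
(e) allowed
(f) forbidden (ΔS fails)
Total allowed: 3 of 6.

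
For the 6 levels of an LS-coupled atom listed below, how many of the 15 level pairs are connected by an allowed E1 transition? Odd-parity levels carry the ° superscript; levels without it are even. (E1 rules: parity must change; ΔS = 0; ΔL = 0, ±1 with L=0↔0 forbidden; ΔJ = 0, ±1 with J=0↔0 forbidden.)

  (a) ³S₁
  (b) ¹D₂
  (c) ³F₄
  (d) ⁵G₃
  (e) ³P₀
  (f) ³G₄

0

(a)–(b): forbidden (parity, ΔS, ΔL).
(a)–(c): forbidden (parity, ΔL, ΔJ).
(a)–(d): forbidden (parity, ΔS, ΔL, ΔJ).
(a)–(e): forbidden (parity).
(a)–(f): forbidden (parity, ΔL, ΔJ).
(b)–(c): forbidden (parity, ΔS, ΔJ).
(b)–(d): forbidden (parity, ΔS, ΔL).
(b)–(e): forbidden (parity, ΔS, ΔJ).
(b)–(f): forbidden (parity, ΔS, ΔL, ΔJ).
(c)–(d): forbidden (parity, ΔS).
(c)–(e): forbidden (parity, ΔL, ΔJ).
(c)–(f): forbidden (parity).
(d)–(e): forbidden (parity, ΔS, ΔL, ΔJ).
(d)–(f): forbidden (parity, ΔS).
(e)–(f): forbidden (parity, ΔL, ΔJ).
Allowed pairs: 0 of 15.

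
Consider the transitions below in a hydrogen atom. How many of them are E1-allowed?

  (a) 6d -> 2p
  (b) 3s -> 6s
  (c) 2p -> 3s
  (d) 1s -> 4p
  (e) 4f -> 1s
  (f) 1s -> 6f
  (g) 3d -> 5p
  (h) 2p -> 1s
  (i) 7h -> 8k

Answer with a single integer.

5

(a) allowed
(b) forbidden — Δl = +0 (E1 requires Δl = ±1)
(c) allowed
(d) allowed
(e) forbidden — Δl = -3 (E1 requires Δl = ±1)
(f) forbidden — Δl = +3 (E1 requires Δl = ±1)
(g) allowed
(h) allowed
(i) forbidden — Δl = +2 (E1 requires Δl = ±1)
Total allowed: 5 of 9.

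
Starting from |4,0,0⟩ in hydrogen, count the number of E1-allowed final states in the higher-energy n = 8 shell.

3

E1 requires Δl = ±1, so l_f ∈ {-1, 1}; with 0 ≤ l_f ≤ n_f−1 = 7, the allowed l_f values are {1}.
For l_f = 1: m_f ∈ {m_i−1, m_i, m_i+1} ∩ [−1, 1] = {-1, 0, 1} → 3 states.
Total: 3.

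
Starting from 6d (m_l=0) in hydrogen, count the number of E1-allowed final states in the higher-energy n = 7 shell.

6

E1 requires Δl = ±1, so l_f ∈ {1, 3}; with 0 ≤ l_f ≤ n_f−1 = 6, the allowed l_f values are {1, 3}.
For l_f = 1: m_f ∈ {m_i−1, m_i, m_i+1} ∩ [−1, 1] = {-1, 0, 1} → 3 states.
For l_f = 3: m_f ∈ {m_i−1, m_i, m_i+1} ∩ [−3, 3] = {-1, 0, 1} → 3 states.
Total: 6.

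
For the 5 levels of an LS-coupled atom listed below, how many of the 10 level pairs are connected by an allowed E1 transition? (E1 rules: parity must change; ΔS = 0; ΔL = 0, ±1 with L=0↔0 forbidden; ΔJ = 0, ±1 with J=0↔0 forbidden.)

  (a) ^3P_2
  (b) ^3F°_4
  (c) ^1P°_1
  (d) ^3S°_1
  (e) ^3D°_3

(a)–(b): forbidden (ΔL, ΔJ).
(a)–(c): forbidden (ΔS).
(a)–(d): allowed.
(a)–(e): allowed.
(b)–(c): forbidden (parity, ΔS, ΔL, ΔJ).
(b)–(d): forbidden (parity, ΔL, ΔJ).
(b)–(e): forbidden (parity).
(c)–(d): forbidden (parity, ΔS).
(c)–(e): forbidden (parity, ΔS, ΔJ).
(d)–(e): forbidden (parity, ΔL, ΔJ).
Allowed pairs: 2 of 10.

2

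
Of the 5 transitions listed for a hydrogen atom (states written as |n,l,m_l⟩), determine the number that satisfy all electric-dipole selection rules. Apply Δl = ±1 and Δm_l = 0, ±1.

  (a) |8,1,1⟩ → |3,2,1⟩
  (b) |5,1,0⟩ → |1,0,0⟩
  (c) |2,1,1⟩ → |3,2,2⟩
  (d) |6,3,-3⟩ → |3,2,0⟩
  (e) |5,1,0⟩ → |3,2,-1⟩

(a) allowed
(b) allowed
(c) allowed
(d) forbidden — Δm_l = +3 (E1 requires Δm_l = 0, ±1)
(e) allowed
Total allowed: 4 of 5.

4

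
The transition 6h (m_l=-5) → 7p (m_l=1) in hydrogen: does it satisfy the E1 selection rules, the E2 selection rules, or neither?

neither

Δl = 1 − 5 = -4; l_i + l_f = 6.
Δm_l = +6.
E1 (Δl = ±1, |Δm_l| ≤ 1): not satisfied.
E2 (Δl = 0,±2, l_i+l_f ≥ 2, |Δm_l| ≤ 2): not satisfied.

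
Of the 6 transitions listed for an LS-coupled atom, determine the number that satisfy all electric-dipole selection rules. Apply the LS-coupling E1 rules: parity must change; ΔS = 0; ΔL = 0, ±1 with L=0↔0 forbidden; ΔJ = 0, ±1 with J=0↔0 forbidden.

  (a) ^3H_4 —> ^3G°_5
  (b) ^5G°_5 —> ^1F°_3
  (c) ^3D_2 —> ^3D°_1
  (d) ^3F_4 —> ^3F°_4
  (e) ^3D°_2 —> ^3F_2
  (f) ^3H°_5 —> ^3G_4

5

(a) allowed
(b) forbidden (parity, ΔS, ΔJ fail)
(c) allowed
(d) allowed
(e) allowed
(f) allowed
Total allowed: 5 of 6.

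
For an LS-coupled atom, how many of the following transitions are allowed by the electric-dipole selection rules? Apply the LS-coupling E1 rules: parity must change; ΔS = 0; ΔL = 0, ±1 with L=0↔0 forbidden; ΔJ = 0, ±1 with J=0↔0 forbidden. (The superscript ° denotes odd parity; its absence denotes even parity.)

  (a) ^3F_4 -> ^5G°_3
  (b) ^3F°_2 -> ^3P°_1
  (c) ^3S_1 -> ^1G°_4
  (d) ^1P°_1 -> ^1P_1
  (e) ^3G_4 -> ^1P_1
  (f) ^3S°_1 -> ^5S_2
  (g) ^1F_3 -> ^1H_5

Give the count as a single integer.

(a) forbidden (ΔS fails)
(b) forbidden (parity, ΔL fail)
(c) forbidden (ΔS, ΔL, ΔJ fail)
(d) allowed
(e) forbidden (parity, ΔS, ΔL, ΔJ fail)
(f) forbidden (ΔS, ΔL fail)
(g) forbidden (parity, ΔL, ΔJ fail)
Total allowed: 1 of 7.

1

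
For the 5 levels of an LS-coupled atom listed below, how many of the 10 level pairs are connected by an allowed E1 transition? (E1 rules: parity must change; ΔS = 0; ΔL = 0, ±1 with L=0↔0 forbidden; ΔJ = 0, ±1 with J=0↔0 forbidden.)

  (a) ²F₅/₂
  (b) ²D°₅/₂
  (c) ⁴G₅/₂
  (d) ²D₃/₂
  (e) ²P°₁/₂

(a)–(b): allowed.
(a)–(c): forbidden (parity, ΔS).
(a)–(d): forbidden (parity).
(a)–(e): forbidden (ΔL, ΔJ).
(b)–(c): forbidden (ΔS, ΔL).
(b)–(d): allowed.
(b)–(e): forbidden (parity, ΔJ).
(c)–(d): forbidden (parity, ΔS, ΔL).
(c)–(e): forbidden (ΔS, ΔL, ΔJ).
(d)–(e): allowed.
Allowed pairs: 3 of 10.

3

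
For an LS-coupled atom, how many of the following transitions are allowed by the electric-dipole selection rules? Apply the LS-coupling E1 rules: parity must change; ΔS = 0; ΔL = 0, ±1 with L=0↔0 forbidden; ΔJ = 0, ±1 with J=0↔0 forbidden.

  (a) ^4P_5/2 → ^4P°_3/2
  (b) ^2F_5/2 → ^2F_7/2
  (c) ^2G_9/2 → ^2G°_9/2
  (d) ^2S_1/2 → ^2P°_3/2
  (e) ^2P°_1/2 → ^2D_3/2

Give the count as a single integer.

4

(a) allowed
(b) forbidden (parity fails)
(c) allowed
(d) allowed
(e) allowed
Total allowed: 4 of 5.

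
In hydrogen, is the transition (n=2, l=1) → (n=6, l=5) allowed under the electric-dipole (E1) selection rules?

Initial l = 1, final l = 5, so Δl = +4. E1 requires Δl = ±1: violated.
The transition is electric-dipole forbidden.

forbidden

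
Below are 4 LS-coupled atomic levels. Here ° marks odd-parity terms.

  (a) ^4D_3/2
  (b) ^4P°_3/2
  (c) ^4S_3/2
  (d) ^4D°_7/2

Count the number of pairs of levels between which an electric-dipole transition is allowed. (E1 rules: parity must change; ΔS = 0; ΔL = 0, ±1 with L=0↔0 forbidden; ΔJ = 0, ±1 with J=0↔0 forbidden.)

(a)–(b): allowed.
(a)–(c): forbidden (parity, ΔL).
(a)–(d): forbidden (ΔJ).
(b)–(c): allowed.
(b)–(d): forbidden (parity, ΔJ).
(c)–(d): forbidden (ΔL, ΔJ).
Allowed pairs: 2 of 6.

2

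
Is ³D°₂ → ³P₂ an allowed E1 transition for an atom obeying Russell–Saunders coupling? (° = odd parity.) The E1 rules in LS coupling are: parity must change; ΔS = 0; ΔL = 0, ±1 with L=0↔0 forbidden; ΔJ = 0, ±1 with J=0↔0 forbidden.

Initial level: S=1, L=2, J=2, parity odd. Final level: S=1, L=1, J=2, parity even.
Parity must change: odd → even — passes.
ΔL = 0, ±1 (not L=0↔0): L: 2 → 1, ΔL = -1 — passes.
ΔJ = 0, ±1 (not J=0↔0): J: 2 → 2, ΔJ = +0 — passes.
ΔS = 0: S: 1 → 1 — passes.
All four E1 rules are satisfied.

allowed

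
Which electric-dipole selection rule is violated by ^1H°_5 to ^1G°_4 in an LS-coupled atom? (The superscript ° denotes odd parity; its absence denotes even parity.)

Parity must change: odd → odd — fails.
ΔS = 0: S: 0 → 0 — passes.
ΔL = 0, ±1 (not L=0↔0): L: 5 → 4, ΔL = -1 — passes.
ΔJ = 0, ±1 (not J=0↔0): J: 5 → 4, ΔJ = -1 — passes.

parity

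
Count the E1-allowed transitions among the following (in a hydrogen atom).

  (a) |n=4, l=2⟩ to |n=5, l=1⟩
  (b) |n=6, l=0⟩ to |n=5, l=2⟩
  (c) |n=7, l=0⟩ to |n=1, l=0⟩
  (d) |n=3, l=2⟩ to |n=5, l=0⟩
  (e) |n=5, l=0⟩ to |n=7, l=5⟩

(a) allowed
(b) forbidden — Δl = +2 (E1 requires Δl = ±1)
(c) forbidden — Δl = +0 (E1 requires Δl = ±1)
(d) forbidden — Δl = -2 (E1 requires Δl = ±1)
(e) forbidden — Δl = +5 (E1 requires Δl = ±1)
Total allowed: 1 of 5.

1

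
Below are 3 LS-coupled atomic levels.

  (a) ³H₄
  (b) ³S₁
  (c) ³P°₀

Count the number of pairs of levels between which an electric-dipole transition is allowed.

(a)–(b): forbidden (parity, ΔL, ΔJ).
(a)–(c): forbidden (ΔL, ΔJ).
(b)–(c): allowed.
Allowed pairs: 1 of 3.

1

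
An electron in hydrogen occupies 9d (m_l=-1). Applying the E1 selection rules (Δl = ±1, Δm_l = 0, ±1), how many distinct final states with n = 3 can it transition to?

2

E1 requires Δl = ±1, so l_f ∈ {1, 3}; with 0 ≤ l_f ≤ n_f−1 = 2, the allowed l_f values are {1}.
For l_f = 1: m_f ∈ {m_i−1, m_i, m_i+1} ∩ [−1, 1] = {-1, 0} → 2 states.
Total: 2.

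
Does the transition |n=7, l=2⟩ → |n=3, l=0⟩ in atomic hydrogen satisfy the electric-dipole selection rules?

l: 2 → 0 (Δl = -2). Δl = ±1 violated.
The transition is electric-dipole forbidden.

forbidden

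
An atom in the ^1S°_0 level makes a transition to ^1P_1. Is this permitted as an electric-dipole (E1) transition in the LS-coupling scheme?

Parity must change: odd → even — passes.
ΔS = 0: S: 0 → 0 — passes.
ΔL = 0, ±1 (not L=0↔0): L: 0 → 1, ΔL = +1 — passes.
ΔJ = 0, ±1 (not J=0↔0): J: 0 → 1, ΔJ = +1 — passes.
All four E1 rules are satisfied.

allowed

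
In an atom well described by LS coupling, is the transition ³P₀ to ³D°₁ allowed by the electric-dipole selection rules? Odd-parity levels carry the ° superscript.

allowed

Reading off the term symbols: S 1→1, L 1→2, J 0→1, parity even→odd.
Parity must change: even → odd — ok.
ΔS = 0: S: 1 → 1 — ok.
ΔL = 0, ±1 (not L=0↔0): L: 1 → 2, ΔL = +1 — ok.
ΔJ = 0, ±1 (not J=0↔0): J: 0 → 1, ΔJ = +1 — ok.
All four E1 rules are satisfied.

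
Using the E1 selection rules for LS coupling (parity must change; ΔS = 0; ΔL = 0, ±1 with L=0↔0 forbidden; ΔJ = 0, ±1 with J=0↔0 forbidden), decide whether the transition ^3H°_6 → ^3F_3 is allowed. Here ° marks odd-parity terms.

Initial level: S=1, L=5, J=6, parity odd. Final level: S=1, L=3, J=3, parity even.
ΔS = 0: S: 1 → 1 — ✓.
ΔJ = 0, ±1 (not J=0↔0): J: 6 → 3, ΔJ = -3 — ✗.
ΔL = 0, ±1 (not L=0↔0): L: 5 → 3, ΔL = -2 — ✗.
Parity must change: odd → even — ✓.
Rule(s) violated: ΔL, ΔJ.

forbidden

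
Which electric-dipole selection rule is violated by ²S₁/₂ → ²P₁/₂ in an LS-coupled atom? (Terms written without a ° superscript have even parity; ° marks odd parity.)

Reading off the term symbols: S 1/2→1/2, L 0→1, J 1/2→1/2, parity even→even.
Parity must change: even → even — fails.
ΔS = 0: S: 1/2 → 1/2 — passes.
ΔL = 0, ±1 (not L=0↔0): L: 0 → 1, ΔL = +1 — passes.
ΔJ = 0, ±1 (not J=0↔0): J: 1/2 → 1/2, ΔJ = +0 — passes.

parity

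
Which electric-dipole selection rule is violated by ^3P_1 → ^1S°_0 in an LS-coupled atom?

Initial level: S=1, L=1, J=1, parity even. Final level: S=0, L=0, J=0, parity odd.
Parity must change: even → odd — ok.
ΔS = 0: S: 1 → 0 — fails.
ΔL = 0, ±1 (not L=0↔0): L: 1 → 0, ΔL = -1 — ok.
ΔJ = 0, ±1 (not J=0↔0): J: 1 → 0, ΔJ = -1 — ok.

the ΔS = 0 rule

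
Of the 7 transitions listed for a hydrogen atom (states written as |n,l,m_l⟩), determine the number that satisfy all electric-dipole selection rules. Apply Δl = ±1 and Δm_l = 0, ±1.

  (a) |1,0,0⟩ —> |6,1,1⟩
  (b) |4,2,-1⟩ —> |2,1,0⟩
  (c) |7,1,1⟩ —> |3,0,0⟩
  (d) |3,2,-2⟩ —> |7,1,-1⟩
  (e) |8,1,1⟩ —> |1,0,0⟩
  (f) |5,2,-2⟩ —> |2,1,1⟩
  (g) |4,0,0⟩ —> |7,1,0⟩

6

(a) allowed
(b) allowed
(c) allowed
(d) allowed
(e) allowed
(f) forbidden — Δm_l = +3 (E1 requires Δm_l = 0, ±1)
(g) allowed
Total allowed: 6 of 7.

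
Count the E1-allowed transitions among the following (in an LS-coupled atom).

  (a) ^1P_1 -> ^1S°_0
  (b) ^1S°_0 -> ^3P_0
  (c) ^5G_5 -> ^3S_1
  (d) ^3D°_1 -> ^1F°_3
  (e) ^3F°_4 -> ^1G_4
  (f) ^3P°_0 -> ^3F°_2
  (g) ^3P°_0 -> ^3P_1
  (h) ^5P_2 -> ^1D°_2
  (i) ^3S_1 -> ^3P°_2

(a) allowed
(b) forbidden (ΔS, ΔJ fail)
(c) forbidden (parity, ΔS, ΔL, ΔJ fail)
(d) forbidden (parity, ΔS, ΔJ fail)
(e) forbidden (ΔS fails)
(f) forbidden (parity, ΔL, ΔJ fail)
(g) allowed
(h) forbidden (ΔS fails)
(i) allowed
Total allowed: 3 of 9.

3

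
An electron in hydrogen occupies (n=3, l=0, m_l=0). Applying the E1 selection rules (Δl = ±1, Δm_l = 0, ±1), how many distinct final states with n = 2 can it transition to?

E1 requires Δl = ±1, so l_f ∈ {-1, 1}; with 0 ≤ l_f ≤ n_f−1 = 1, the allowed l_f values are {1}.
For l_f = 1: m_f ∈ {m_i−1, m_i, m_i+1} ∩ [−1, 1] = {-1, 0, 1} → 3 states.
Total: 3.

3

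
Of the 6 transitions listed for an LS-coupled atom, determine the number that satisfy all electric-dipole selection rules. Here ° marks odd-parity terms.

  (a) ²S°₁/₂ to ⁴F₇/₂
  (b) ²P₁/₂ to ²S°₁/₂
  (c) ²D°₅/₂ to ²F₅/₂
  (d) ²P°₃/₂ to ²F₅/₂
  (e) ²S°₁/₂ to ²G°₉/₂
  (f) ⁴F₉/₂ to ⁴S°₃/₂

2

(a) forbidden (ΔS, ΔL, ΔJ fail)
(b) allowed
(c) allowed
(d) forbidden (ΔL fails)
(e) forbidden (parity, ΔL, ΔJ fail)
(f) forbidden (ΔL, ΔJ fail)
Total allowed: 2 of 6.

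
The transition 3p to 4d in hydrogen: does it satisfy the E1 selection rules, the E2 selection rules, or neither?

E1

Δl = 2 − 1 = +1; l_i + l_f = 3.
E1 (Δl = ±1): satisfied.
E2 (Δl = 0,±2, l_i+l_f ≥ 2): not satisfied.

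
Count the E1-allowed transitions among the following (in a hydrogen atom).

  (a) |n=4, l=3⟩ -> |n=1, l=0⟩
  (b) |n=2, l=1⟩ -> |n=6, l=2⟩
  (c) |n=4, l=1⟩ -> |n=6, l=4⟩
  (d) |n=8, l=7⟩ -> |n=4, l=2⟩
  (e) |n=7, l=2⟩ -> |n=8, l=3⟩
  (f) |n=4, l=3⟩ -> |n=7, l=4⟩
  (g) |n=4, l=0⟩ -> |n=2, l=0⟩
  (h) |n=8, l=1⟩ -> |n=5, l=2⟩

4

(a) forbidden — Δl = -3 (E1 requires Δl = ±1)
(b) allowed
(c) forbidden — Δl = +3 (E1 requires Δl = ±1)
(d) forbidden — Δl = -5 (E1 requires Δl = ±1)
(e) allowed
(f) allowed
(g) forbidden — Δl = +0 (E1 requires Δl = ±1)
(h) allowed
Total allowed: 4 of 8.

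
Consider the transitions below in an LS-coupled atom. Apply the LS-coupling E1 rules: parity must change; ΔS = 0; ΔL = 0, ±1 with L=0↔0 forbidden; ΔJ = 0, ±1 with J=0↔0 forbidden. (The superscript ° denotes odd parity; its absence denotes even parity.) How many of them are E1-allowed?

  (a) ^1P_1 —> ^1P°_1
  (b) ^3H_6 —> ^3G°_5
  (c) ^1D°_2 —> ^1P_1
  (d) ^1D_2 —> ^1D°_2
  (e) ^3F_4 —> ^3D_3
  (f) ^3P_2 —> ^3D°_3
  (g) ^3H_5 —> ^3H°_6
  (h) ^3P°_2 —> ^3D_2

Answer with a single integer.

(a) allowed
(b) allowed
(c) allowed
(d) allowed
(e) forbidden (parity fails)
(f) allowed
(g) allowed
(h) allowed
Total allowed: 7 of 8.

7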